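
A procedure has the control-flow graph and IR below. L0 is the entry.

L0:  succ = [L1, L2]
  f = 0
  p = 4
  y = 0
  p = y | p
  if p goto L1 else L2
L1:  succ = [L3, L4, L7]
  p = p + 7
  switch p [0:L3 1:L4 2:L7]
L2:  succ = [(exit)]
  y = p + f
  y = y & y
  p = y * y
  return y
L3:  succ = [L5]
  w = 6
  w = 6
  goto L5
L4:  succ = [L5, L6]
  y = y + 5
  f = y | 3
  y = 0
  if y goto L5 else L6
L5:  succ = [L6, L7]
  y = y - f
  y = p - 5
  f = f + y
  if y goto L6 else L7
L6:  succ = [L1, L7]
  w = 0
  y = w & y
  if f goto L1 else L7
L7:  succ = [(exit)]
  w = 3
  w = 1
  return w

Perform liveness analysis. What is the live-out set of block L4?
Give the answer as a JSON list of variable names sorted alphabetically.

Per-block:
  L0 def {f,p,y} use ∅
  L1 def {p} use {p}
  L2 def {p,y} use {f,p}
  L3 def {w} use ∅
  L4 def {f,y} use {y}
  L5 def {f,y} use {f,p,y}
  L6 def {w,y} use {f,y}
  L7 def {w} use ∅

Live sets:
  live L0: ∅→{f,p,y}
  live L1: {f,p,y}→{f,p,y}
  live L2: {f,p}→∅
  live L3: {f,p,y}→{f,p,y}
  live L4: {p,y}→{f,p,y}
  live L5: {f,p,y}→{f,p,y}
  live L6: {f,p,y}→{f,p,y}
  live L7: ∅→∅

live-out(L4) = ["f", "p", "y"]

Answer: ["f", "p", "y"]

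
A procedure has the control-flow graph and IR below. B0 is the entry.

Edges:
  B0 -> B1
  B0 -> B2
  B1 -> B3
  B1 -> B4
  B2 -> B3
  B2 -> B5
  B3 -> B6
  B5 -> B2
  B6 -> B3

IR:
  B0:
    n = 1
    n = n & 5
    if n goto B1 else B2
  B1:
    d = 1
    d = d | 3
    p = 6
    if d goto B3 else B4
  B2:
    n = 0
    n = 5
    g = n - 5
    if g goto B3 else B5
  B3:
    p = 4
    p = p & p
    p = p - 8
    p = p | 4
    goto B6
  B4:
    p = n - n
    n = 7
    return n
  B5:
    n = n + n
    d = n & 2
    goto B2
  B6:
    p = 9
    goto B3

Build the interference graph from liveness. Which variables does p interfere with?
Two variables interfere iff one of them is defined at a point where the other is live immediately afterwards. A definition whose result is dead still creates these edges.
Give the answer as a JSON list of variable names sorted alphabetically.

Answer: ["d", "n"]

Working:
def/use:
  B0: def={n} ue=∅
  B1: def={d,p} ue=∅
  B2: def={g,n} ue=∅
  B3: def={p} ue=∅
  B4: def={n,p} ue={n}
  B5: def={d,n} ue={n}
  B6: def={p} ue=∅

Live sets:
  B0 li=∅ lo={n}
  B1 li={n} lo={n}
  B2 li=∅ lo={n}
  B3 li=∅ lo=∅
  B4 li={n} lo=∅
  B5 li={n} lo=∅
  B6 li=∅ lo=∅

Interference:
  d: {n,p}
  g: {n}
  n: {d,g,p}
  p: {d,n}

N(p) = ["d", "n"]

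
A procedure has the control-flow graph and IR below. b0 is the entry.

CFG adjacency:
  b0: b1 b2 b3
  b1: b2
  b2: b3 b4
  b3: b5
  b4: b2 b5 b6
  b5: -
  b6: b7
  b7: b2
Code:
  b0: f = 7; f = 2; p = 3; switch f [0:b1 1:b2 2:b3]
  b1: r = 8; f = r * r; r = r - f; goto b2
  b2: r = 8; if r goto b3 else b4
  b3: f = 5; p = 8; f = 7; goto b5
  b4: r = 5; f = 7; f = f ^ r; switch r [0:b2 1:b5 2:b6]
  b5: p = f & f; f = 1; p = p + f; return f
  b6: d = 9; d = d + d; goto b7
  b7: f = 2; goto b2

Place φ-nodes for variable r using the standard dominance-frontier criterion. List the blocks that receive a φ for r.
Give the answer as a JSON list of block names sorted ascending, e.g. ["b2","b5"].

Answer: ["b2", "b3", "b5"]

Working:
idom tree: b1←b0 b2←b0 b3←b0 b4←b2 b5←b0 b6←b4 b7←b6
Dom at joins:
  b2: preds {b0,b1,b4,b7}: {b0} ∩ {b0,b1} ∩ {b0,b2,b4} ∩ {b0,b2,b4,b6,b7} = {b0}; idom=b0
  b3: preds {b0,b2}: {b0} ∩ {b0,b2} = {b0}; idom=b0
  b5: preds {b3,b4}: {b0,b3} ∩ {b0,b2,b4} = {b0}; idom=b0

DF derivation:
  join b2 pred b0: · stop@b0
  join b2 pred b1: b1 stop@b0
  join b2 pred b4: b4→b2 stop@b0
  join b2 pred b7: b7→b6→b4→b2 stop@b0
  join b3 pred b0: · stop@b0
  join b3 pred b2: b2 stop@b0
  join b5 pred b3: b3 stop@b0
  join b5 pred b4: b4→b2 stop@b0
  b0 → ∅
  b1 → {b2}
  b2 → {b2,b3,b5}
  b3 → {b5}
  b4 → {b2,b5}
  b5 → ∅
  b6 → {b2}
  b7 → {b2}

φ for r: defs {b1,b2,b4}
  DF⁺ = {b2,b3,b5}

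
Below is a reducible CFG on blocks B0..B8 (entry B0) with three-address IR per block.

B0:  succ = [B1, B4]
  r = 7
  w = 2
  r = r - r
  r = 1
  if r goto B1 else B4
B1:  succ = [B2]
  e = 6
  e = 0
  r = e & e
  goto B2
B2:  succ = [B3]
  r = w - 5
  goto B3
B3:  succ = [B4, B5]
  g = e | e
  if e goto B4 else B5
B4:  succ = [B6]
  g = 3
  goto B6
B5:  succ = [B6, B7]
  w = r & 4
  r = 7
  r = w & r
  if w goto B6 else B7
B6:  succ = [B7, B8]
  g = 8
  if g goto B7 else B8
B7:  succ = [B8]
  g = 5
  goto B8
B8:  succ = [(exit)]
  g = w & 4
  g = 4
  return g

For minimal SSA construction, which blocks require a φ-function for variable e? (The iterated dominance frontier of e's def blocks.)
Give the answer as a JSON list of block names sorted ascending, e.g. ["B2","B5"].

Answer: ["B4", "B6", "B7", "B8"]

Working:
idom tree: B1←B0 B2←B1 B3←B2 B4←B0 B5←B3 B6←B0 B7←B0 B8←B0
Dom∩ at merges:
  B4: preds {B0,B3}: {B0} ∩ {B0,B1,B2,B3} = {B0}; idom=B0
  B6: preds {B4,B5}: {B0,B4} ∩ {B0,B1,B2,B3,B5} = {B0}; idom=B0
  B7: preds {B5,B6}: {B0,B1,B2,B3,B5} ∩ {B0,B6} = {B0}; idom=B0
  B8: preds {B6,B7}: {B0,B6} ∩ {B0,B7} = {B0}; idom=B0

DF walk-up:
  B4←B0: walk · to B0
  B4←B3: walk B3→B2→B1 to B0
  B6←B4: walk B4 to B0
  B6←B5: walk B5→B3→B2→B1 to B0
  B7←B5: walk B5→B3→B2→B1 to B0
  B7←B6: walk B6 to B0
  B8←B6: walk B6 to B0
  B8←B7: walk B7 to B0
  DF(B0)=∅
  DF(B1)={B4,B6,B7}
  DF(B2)={B4,B6,B7}
  DF(B3)={B4,B6,B7}
  DF(B4)={B6}
  DF(B5)={B6,B7}
  DF(B6)={B7,B8}
  DF(B7)={B8}
  DF(B8)=∅

φ for e: defs {B1}
  DF⁺ = {B4,B6,B7,B8}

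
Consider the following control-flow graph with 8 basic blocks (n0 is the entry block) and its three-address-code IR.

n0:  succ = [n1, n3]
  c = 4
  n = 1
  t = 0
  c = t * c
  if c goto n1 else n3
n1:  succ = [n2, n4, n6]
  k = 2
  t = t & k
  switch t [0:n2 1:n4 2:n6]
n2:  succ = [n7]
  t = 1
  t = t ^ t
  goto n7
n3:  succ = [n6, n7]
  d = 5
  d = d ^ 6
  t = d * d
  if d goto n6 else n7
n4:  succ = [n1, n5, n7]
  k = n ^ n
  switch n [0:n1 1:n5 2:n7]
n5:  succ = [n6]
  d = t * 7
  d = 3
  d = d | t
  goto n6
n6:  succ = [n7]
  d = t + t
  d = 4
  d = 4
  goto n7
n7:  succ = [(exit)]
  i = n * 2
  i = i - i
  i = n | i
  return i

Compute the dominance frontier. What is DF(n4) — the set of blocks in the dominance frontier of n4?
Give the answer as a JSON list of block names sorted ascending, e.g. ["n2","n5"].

idom tree: n1←n0 n2←n1 n3←n0 n4←n1 n5←n4 n6←n0 n7←n0
Join-block Dom:
  n1: preds {n0,n4}: {n0} ∩ {n0,n1,n4} = {n0}; idom=n0
  n6: preds {n1,n3,n5}: {n0,n1} ∩ {n0,n3} ∩ {n0,n1,n4,n5} = {n0}; idom=n0
  n7: preds {n2,n3,n4,n6}: {n0,n1,n2} ∩ {n0,n3} ∩ {n0,n1,n4} ∩ {n0,n6} = {n0}; idom=n0

DF walk-up:
  n1←n0: walk · to n0
  n1←n4: walk n4→n1 to n0
  n6←n1: walk n1 to n0
  n6←n3: walk n3 to n0
  n6←n5: walk n5→n4→n1 to n0
  n7←n2: walk n2→n1 to n0
  n7←n3: walk n3 to n0
  n7←n4: walk n4→n1 to n0
  n7←n6: walk n6 to n0
  n0 → ∅
  n1 → {n1,n6,n7}
  n2 → {n7}
  n3 → {n6,n7}
  n4 → {n1,n6,n7}
  n5 → {n6}
  n6 → {n7}
  n7 → ∅

DF(n4) = ["n1", "n6", "n7"]

Answer: ["n1", "n6", "n7"]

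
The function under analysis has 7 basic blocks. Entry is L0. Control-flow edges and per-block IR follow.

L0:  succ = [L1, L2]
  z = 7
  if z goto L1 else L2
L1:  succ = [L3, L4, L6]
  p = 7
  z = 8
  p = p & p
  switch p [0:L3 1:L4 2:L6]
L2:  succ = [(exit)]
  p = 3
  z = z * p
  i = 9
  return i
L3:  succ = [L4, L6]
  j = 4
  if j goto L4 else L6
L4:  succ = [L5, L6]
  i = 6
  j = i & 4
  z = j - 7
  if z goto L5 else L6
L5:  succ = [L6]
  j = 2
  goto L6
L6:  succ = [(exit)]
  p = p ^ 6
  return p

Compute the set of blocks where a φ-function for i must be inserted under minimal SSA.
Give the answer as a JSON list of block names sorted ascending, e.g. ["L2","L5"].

Answer: ["L6"]

Derivation:
idom tree: L1←L0 L2←L0 L3←L1 L4←L1 L5←L4 L6←L1
Join-block Dom:
  L4: preds {L1,L3}: {L0,L1} ∩ {L0,L1,L3} = {L0,L1}; idom=L1
  L6: preds {L1,L3,L4,L5}: {L0,L1} ∩ {L0,L1,L3} ∩ {L0,L1,L4} ∩ {L0,L1,L4,L5} = {L0,L1}; idom=L1

DF walk-up:
  L4←L1: walk · to L1
  L4←L3: walk L3 to L1
  L6←L1: walk · to L1
  L6←L3: walk L3 to L1
  L6←L4: walk L4 to L1
  L6←L5: walk L5→L4 to L1
  L0 → ∅
  L1 → ∅
  L2 → ∅
  L3 → {L4,L6}
  L4 → {L6}
  L5 → {L6}
  L6 → ∅

φ for i: defs {L2,L4}
  DF⁺ = {L6}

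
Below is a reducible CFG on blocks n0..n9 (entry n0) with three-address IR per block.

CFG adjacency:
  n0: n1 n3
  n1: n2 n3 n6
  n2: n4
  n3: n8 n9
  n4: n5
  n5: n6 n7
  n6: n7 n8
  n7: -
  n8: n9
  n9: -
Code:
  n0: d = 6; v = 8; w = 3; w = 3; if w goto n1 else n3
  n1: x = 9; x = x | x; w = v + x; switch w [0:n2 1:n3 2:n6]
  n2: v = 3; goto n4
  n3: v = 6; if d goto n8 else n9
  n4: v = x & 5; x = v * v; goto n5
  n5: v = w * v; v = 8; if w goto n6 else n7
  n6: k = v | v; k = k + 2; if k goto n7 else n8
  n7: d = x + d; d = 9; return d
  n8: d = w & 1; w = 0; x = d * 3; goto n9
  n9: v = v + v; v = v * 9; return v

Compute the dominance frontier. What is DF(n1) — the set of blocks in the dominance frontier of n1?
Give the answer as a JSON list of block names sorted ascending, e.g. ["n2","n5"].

idom tree: n1←n0 n2←n1 n3←n0 n4←n2 n5←n4 n6←n1 n7←n1 n8←n0 n9←n0
Dom at joins:
  n3: preds {n0,n1}: {n0} ∩ {n0,n1} = {n0}; idom=n0
  n6: preds {n1,n5}: {n0,n1} ∩ {n0,n1,n2,n4,n5} = {n0,n1}; idom=n1
  n7: preds {n5,n6}: {n0,n1,n2,n4,n5} ∩ {n0,n1,n6} = {n0,n1}; idom=n1
  n8: preds {n3,n6}: {n0,n3} ∩ {n0,n1,n6} = {n0}; idom=n0
  n9: preds {n3,n8}: {n0,n3} ∩ {n0,n8} = {n0}; idom=n0

DF walk-up:
  n3←n0: walk · to n0
  n3←n1: walk n1 to n0
  n6←n1: walk · to n1
  n6←n5: walk n5→n4→n2 to n1
  n7←n5: walk n5→n4→n2 to n1
  n7←n6: walk n6 to n1
  n8←n3: walk n3 to n0
  n8←n6: walk n6→n1 to n0
  n9←n3: walk n3 to n0
  n9←n8: walk n8 to n0
  n0: DF=∅
  n1: DF={n3,n8}
  n2: DF={n6,n7}
  n3: DF={n8,n9}
  n4: DF={n6,n7}
  n5: DF={n6,n7}
  n6: DF={n7,n8}
  n7: DF=∅
  n8: DF={n9}
  n9: DF=∅

DF(n1) = ["n3", "n8"]

Answer: ["n3", "n8"]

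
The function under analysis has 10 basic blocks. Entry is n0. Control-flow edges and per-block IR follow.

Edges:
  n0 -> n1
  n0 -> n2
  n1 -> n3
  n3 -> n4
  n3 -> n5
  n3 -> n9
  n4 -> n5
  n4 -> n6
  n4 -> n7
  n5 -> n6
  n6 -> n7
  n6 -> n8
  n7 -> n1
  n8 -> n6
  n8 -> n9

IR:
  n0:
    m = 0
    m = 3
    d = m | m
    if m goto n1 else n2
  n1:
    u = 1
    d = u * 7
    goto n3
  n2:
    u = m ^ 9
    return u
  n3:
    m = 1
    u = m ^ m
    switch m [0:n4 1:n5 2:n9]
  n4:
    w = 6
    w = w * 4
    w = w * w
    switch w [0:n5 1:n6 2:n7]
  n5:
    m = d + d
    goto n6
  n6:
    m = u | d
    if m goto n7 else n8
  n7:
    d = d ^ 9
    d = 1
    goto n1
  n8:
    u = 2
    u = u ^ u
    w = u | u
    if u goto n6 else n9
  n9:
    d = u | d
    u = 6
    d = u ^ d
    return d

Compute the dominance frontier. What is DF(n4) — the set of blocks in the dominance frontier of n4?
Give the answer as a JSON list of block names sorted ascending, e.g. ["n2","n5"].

idom tree: n1←n0 n2←n0 n3←n1 n4←n3 n5←n3 n6←n3 n7←n3 n8←n6 n9←n3
Dom at joins:
  n1: preds {n0,n7}: {n0} ∩ {n0,n1,n3,n7} = {n0}; idom=n0
  n5: preds {n3,n4}: {n0,n1,n3} ∩ {n0,n1,n3,n4} = {n0,n1,n3}; idom=n3
  n6: preds {n4,n5,n8}: {n0,n1,n3,n4} ∩ {n0,n1,n3,n5} ∩ {n0,n1,n3,n6,n8} = {n0,n1,n3}; idom=n3
  n7: preds {n4,n6}: {n0,n1,n3,n4} ∩ {n0,n1,n3,n6} = {n0,n1,n3}; idom=n3
  n9: preds {n3,n8}: {n0,n1,n3} ∩ {n0,n1,n3,n6,n8} = {n0,n1,n3}; idom=n3

Frontier:
  join n1 pred n0: · stop@n0
  join n1 pred n7: n7→n3→n1 stop@n0
  join n5 pred n3: · stop@n3
  join n5 pred n4: n4 stop@n3
  join n6 pred n4: n4 stop@n3
  join n6 pred n5: n5 stop@n3
  join n6 pred n8: n8→n6 stop@n3
  join n7 pred n4: n4 stop@n3
  join n7 pred n6: n6 stop@n3
  join n9 pred n3: · stop@n3
  join n9 pred n8: n8→n6 stop@n3
  DF(n0)=∅
  DF(n1)={n1}
  DF(n2)=∅
  DF(n3)={n1}
  DF(n4)={n5,n6,n7}
  DF(n5)={n6}
  DF(n6)={n6,n7,n9}
  DF(n7)={n1}
  DF(n8)={n6,n9}
  DF(n9)=∅

DF(n4) = ["n5", "n6", "n7"]

Answer: ["n5", "n6", "n7"]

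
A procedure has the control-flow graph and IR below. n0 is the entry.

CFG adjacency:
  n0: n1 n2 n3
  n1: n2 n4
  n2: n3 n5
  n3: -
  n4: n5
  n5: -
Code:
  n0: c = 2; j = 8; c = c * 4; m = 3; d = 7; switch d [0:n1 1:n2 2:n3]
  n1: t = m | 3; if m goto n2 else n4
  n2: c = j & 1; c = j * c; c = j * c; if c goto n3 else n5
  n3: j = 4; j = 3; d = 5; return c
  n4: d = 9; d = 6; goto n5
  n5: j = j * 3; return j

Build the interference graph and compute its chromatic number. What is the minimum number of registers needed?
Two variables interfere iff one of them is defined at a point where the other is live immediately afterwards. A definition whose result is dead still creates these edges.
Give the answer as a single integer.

Answer: 4

Derivation:
Per-block:
  n0: {c,d,j,m} / ∅
  n1: {t} / {m}
  n2: {c} / {j}
  n3: {d,j} / {c}
  n4: {d} / ∅
  n5: {j} / {j}

Liveness:
  n0: in=∅ out={c,j,m}
  n1: in={j,m} out={j}
  n2: in={j} out={c,j}
  n3: in={c} out=∅
  n4: in={j} out={j}
  n5: in={j} out=∅

Conflict graph:
  c: {d,j,m}
  d: {c,j,m}
  j: {c,d,m,t}
  m: {c,d,j,t}
  t: {j,m}

Chromatic number:
  lower bound: {c,d,j,m} mutually conflict ⇒ χ ≥ 4
  assign c→c2 d→c3 j→c0 m→c1 t→c2 — no edge inside a register ⇒ χ ≤ 4
  χ = 4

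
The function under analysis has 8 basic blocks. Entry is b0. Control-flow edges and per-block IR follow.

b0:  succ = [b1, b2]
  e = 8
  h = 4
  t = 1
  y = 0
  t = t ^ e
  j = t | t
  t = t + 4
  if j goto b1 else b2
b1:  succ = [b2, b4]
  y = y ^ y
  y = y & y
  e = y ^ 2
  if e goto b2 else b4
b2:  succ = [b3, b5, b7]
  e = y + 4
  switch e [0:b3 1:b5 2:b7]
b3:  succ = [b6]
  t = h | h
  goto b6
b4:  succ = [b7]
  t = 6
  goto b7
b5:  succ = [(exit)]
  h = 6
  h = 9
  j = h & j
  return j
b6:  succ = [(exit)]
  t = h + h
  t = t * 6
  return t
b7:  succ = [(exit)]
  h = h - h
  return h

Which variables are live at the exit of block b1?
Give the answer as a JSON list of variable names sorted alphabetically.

Answer: ["h", "j", "y"]

Working:
Per-block:
  b0: {e,h,j,t,y} / ∅
  b1: {e,y} / {y}
  b2: {e} / {y}
  b3: {t} / {h}
  b4: {t} / ∅
  b5: {h,j} / {j}
  b6: {t} / {h}
  b7: {h} / {h}

Liveness:
  b0 li=∅ lo={h,j,y}
  b1 li={h,j,y} lo={h,j,y}
  b2 li={h,j,y} lo={h,j}
  b3 li={h} lo={h}
  b4 li={h} lo={h}
  b5 li={j} lo=∅
  b6 li={h} lo=∅
  b7 li={h} lo=∅

live-out(b1) = ["h", "j", "y"]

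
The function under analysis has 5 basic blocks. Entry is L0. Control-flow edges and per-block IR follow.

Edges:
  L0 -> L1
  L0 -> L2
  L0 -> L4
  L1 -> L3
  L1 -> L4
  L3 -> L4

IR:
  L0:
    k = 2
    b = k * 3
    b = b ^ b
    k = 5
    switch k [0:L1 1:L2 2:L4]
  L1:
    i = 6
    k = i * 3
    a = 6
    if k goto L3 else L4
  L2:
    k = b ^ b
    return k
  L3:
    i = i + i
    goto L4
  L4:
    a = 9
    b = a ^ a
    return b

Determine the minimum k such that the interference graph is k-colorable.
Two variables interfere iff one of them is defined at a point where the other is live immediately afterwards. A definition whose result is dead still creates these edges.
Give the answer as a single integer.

def/use:
  L0: def={b,k} ue=∅
  L1: def={a,i,k} ue=∅
  L2: def={k} ue={b}
  L3: def={i} ue={i}
  L4: def={a,b} ue=∅

Backward fixpoint:
  L0: in=∅ out={b}
  L1: in=∅ out={i}
  L2: in={b} out=∅
  L3: in={i} out=∅
  L4: in=∅ out=∅

Interference:
  a: {i,k}
  b: {k}
  i: {a,k}
  k: {a,b,i}

Registers:
  {a,i,k} pairwise interfere (3-clique) ⇒ χ ≥ 3
  assign a→c1 b→c1 i→c2 k→c0 — no edge inside a register ⇒ χ ≤ 3
  χ = 3

Answer: 3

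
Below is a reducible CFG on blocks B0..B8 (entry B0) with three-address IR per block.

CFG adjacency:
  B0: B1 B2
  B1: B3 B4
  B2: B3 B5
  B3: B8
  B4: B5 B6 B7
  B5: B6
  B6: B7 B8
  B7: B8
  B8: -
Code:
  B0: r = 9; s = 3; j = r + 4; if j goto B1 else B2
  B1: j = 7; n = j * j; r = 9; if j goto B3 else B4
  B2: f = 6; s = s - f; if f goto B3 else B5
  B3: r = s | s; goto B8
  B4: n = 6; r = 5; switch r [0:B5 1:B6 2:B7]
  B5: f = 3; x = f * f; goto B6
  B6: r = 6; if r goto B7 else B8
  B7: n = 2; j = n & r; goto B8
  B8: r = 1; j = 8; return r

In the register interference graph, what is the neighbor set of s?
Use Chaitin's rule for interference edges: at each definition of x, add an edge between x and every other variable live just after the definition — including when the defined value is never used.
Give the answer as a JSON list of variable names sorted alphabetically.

Answer: ["f", "j", "n", "r"]

Analysis:
def/use:
  B0 def {j,r,s} use ∅
  B1 def {j,n,r} use ∅
  B2 def {f,s} use {s}
  B3 def {r} use {s}
  B4 def {n,r} use ∅
  B5 def {f,x} use ∅
  B6 def {r} use ∅
  B7 def {j,n} use {r}
  B8 def {j,r} use ∅

Liveness:
  live B0: ∅→{s}
  live B1: {s}→{s}
  live B2: {s}→{s}
  live B3: {s}→∅
  live B4: ∅→{r}
  live B5: ∅→∅
  live B6: ∅→{r}
  live B7: {r}→∅
  live B8: ∅→∅

Interference:
  f↔{s}
  j↔{n,r,s}
  n↔{j,r,s}
  r↔{j,n,s}
  s↔{f,j,n,r}
  x↔∅

N(s) = ["f", "j", "n", "r"]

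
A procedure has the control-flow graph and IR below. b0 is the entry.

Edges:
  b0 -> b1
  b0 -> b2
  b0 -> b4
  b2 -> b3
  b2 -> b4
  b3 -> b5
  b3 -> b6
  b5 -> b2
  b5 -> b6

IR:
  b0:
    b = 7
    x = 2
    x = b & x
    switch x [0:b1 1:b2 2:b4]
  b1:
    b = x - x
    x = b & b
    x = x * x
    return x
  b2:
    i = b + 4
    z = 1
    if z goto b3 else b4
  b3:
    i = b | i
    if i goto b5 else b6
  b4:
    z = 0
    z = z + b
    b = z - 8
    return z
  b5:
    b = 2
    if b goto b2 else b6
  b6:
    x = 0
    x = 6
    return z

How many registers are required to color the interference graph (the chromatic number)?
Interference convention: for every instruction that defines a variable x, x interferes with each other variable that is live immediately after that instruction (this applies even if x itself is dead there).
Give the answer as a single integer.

Answer: 3

Analysis:
def/use:
  b0: {b,x} / ∅
  b1: {b,x} / {x}
  b2: {i,z} / {b}
  b3: {i} / {b,i}
  b4: {b,z} / {b}
  b5: {b} / ∅
  b6: {x} / {z}

Backward fixpoint:
  b0 li=∅ lo={b,x}
  b1 li={x} lo=∅
  b2 li={b} lo={b,i,z}
  b3 li={b,i,z} lo={z}
  b4 li={b} lo=∅
  b5 li={z} lo={b,z}
  b6 li={z} lo=∅

Interference:
  b↔{i,x,z}
  i↔{b,z}
  x↔{b,z}
  z↔{b,i,x}

Chromatic number:
  clique {b,i,z} ⇒ need ≥ 3
  assign b→R0 i→R2 x→R2 z→R1 — no edge inside a register ⇒ χ ≤ 3
  χ = 3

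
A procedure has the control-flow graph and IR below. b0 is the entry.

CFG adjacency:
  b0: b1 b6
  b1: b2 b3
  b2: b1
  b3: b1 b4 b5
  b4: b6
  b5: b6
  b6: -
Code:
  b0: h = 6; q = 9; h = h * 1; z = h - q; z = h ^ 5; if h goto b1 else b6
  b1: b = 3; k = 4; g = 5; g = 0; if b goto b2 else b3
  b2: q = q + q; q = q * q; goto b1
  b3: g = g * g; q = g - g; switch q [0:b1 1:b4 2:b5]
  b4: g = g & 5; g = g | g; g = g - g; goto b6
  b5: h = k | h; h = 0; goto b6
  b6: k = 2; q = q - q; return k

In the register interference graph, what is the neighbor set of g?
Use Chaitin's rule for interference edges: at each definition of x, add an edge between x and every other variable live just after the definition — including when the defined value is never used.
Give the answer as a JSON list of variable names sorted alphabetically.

Per-block:
  b0: def={h,q,z} ue=∅
  b1: def={b,g,k} ue=∅
  b2: def={q} ue={q}
  b3: def={g,q} ue={g}
  b4: def={g} ue={g}
  b5: def={h} ue={h,k}
  b6: def={k,q} ue={q}

Liveness:
  b0: in=∅ out={h,q}
  b1: in={h,q} out={g,h,k,q}
  b2: in={h,q} out={h,q}
  b3: in={g,h,k} out={g,h,k,q}
  b4: in={g,q} out={q}
  b5: in={h,k,q} out={q}
  b6: in={q} out=∅

Conflict graph:
  b↔{g,h,k,q}
  g↔{b,h,k,q}
  h↔{b,g,k,q,z}
  k↔{b,g,h,q}
  q↔{b,g,h,k,z}
  z↔{h,q}

N(g) = ["b", "h", "k", "q"]

Answer: ["b", "h", "k", "q"]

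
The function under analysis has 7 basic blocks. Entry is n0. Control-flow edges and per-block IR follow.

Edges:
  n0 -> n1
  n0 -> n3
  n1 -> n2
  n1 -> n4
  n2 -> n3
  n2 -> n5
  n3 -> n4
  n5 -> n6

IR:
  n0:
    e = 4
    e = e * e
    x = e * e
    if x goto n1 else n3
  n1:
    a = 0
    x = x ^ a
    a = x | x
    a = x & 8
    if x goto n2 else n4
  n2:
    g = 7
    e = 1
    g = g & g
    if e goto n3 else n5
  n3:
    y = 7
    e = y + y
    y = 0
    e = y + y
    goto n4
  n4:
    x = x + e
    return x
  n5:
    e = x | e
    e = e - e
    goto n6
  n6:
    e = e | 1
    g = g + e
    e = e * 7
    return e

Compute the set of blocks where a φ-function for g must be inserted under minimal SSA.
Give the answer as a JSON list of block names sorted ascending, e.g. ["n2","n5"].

Answer: ["n3", "n4"]

Working:
idom tree: n1←n0 n2←n1 n3←n0 n4←n0 n5←n2 n6←n5
Dom at joins:
  n3: preds {n0,n2}: {n0} ∩ {n0,n1,n2} = {n0}; idom=n0
  n4: preds {n1,n3}: {n0,n1} ∩ {n0,n3} = {n0}; idom=n0

DF derivation:
  n3←n0: walk · to n0
  n3←n2: walk n2→n1 to n0
  n4←n1: walk n1 to n0
  n4←n3: walk n3 to n0
  DF(n0)=∅
  DF(n1)={n3,n4}
  DF(n2)={n3}
  DF(n3)={n4}
  DF(n4)=∅
  DF(n5)=∅
  DF(n6)=∅

φ for g: defs {n2,n6}
  DF⁺ = {n3,n4}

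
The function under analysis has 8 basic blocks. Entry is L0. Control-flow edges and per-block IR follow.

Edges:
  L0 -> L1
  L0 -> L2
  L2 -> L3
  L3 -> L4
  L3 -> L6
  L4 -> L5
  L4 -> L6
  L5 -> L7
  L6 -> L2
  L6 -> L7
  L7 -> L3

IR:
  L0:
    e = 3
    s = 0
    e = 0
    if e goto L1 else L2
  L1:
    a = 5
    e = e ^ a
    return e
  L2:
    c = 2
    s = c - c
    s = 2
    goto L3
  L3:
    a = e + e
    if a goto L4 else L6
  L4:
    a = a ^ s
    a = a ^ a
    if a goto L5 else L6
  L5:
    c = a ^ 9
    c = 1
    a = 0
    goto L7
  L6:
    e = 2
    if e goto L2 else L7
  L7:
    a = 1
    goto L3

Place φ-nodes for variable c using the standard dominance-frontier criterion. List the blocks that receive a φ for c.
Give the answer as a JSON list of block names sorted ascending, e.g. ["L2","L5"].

idom tree: L1←L0 L2←L0 L3←L2 L4←L3 L5←L4 L6←L3 L7←L3
Dom at joins:
  L2: preds {L0,L6}: {L0} ∩ {L0,L2,L3,L6} = {L0}; idom=L0
  L3: preds {L2,L7}: {L0,L2} ∩ {L0,L2,L3,L7} = {L0,L2}; idom=L2
  L6: preds {L3,L4}: {L0,L2,L3} ∩ {L0,L2,L3,L4} = {L0,L2,L3}; idom=L3
  L7: preds {L5,L6}: {L0,L2,L3,L4,L5} ∩ {L0,L2,L3,L6} = {L0,L2,L3}; idom=L3

DF derivation:
  join L2 pred L0: · stop@L0
  join L2 pred L6: L6→L3→L2 stop@L0
  join L3 pred L2: · stop@L2
  join L3 pred L7: L7→L3 stop@L2
  join L6 pred L3: · stop@L3
  join L6 pred L4: L4 stop@L3
  join L7 pred L5: L5→L4 stop@L3
  join L7 pred L6: L6 stop@L3
  L0: DF=∅
  L1: DF=∅
  L2: DF={L2}
  L3: DF={L2,L3}
  L4: DF={L6,L7}
  L5: DF={L7}
  L6: DF={L2,L7}
  L7: DF={L3}

φ for c: defs {L2,L5}
  DF⁺ = {L2,L3,L7}

Answer: ["L2", "L3", "L7"]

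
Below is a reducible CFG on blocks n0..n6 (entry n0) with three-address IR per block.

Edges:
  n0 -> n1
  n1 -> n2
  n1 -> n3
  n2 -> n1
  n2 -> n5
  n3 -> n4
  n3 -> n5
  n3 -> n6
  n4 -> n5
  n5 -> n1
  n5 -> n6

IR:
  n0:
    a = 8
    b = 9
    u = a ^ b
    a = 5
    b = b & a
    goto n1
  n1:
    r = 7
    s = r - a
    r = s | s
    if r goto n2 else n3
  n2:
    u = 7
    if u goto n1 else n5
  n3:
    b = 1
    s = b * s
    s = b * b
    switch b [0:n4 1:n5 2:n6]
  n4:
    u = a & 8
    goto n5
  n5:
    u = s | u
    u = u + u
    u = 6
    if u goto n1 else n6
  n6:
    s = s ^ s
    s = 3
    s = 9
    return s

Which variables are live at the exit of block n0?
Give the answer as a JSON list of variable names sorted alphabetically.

Answer: ["a", "u"]

Analysis:
Block summaries:
  n0: {a,b,u} / ∅
  n1: {r,s} / {a}
  n2: {u} / ∅
  n3: {b,s} / {s}
  n4: {u} / {a}
  n5: {u} / {s,u}
  n6: {s} / {s}

Backward fixpoint:
  live n0: ∅→{a,u}
  live n1: {a,u}→{a,s,u}
  live n2: {a,s}→{a,s,u}
  live n3: {a,s,u}→{a,s,u}
  live n4: {a,s}→{a,s,u}
  live n5: {a,s,u}→{a,s,u}
  live n6: {s}→∅

live-out(n0) = ["a", "u"]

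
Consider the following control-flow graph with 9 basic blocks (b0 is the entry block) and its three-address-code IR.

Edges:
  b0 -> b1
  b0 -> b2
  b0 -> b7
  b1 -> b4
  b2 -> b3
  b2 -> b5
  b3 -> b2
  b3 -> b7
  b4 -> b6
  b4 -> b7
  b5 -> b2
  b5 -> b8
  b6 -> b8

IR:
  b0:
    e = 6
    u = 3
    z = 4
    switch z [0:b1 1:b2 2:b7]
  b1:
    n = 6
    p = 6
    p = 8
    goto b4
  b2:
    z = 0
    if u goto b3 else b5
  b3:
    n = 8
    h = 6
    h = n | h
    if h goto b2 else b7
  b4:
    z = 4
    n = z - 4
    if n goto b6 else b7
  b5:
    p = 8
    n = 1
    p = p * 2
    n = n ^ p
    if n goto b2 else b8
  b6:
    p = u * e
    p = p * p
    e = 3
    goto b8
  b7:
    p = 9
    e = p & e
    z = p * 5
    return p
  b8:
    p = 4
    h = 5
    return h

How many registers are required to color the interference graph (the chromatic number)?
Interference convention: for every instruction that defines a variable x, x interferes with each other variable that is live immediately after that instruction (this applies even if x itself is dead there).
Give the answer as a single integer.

Answer: 4

Working:
def/use:
  b0: {e,u,z} / ∅
  b1: {n,p} / ∅
  b2: {z} / {u}
  b3: {h,n} / ∅
  b4: {n,z} / ∅
  b5: {n,p} / ∅
  b6: {e,p} / {e,u}
  b7: {e,p,z} / {e}
  b8: {h,p} / ∅

Liveness:
  b0 li=∅ lo={e,u}
  b1 li={e,u} lo={e,u}
  b2 li={e,u} lo={e,u}
  b3 li={e,u} lo={e,u}
  b4 li={e,u} lo={e,u}
  b5 li={e,u} lo={e,u}
  b6 li={e,u} lo=∅
  b7 li={e} lo=∅
  b8 li=∅ lo=∅

Interference:
  e — {h,n,p,u,z}
  h — {e,n,u}
  n — {e,h,p,u}
  p — {e,n,u,z}
  u — {e,h,n,p,z}
  z — {e,p,u}

Colouring:
  clique {e,h,n,u} ⇒ need ≥ 4
  assign e→c0 h→c3 n→c2 p→c3 u→c1 z→c2 — no edge inside a register ⇒ χ ≤ 4
  χ = 4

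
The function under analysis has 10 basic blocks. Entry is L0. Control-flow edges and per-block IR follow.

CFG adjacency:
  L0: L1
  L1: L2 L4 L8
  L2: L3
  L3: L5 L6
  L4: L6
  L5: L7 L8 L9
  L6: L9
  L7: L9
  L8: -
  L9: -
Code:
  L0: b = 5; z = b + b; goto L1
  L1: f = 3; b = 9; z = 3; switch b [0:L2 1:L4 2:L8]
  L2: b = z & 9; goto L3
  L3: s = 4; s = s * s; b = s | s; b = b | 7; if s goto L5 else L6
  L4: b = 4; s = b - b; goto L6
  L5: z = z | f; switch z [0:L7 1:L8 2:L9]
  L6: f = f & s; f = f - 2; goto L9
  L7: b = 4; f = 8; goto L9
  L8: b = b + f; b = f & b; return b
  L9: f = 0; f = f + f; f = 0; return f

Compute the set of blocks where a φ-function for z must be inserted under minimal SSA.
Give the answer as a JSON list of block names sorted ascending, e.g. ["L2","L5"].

Answer: ["L8", "L9"]

Working:
idom tree: L1←L0 L2←L1 L3←L2 L4←L1 L5←L3 L6←L1 L7←L5 L8←L1 L9←L1
Dom at joins:
  L6: preds {L3,L4}: {L0,L1,L2,L3} ∩ {L0,L1,L4} = {L0,L1}; idom=L1
  L8: preds {L1,L5}: {L0,L1} ∩ {L0,L1,L2,L3,L5} = {L0,L1}; idom=L1
  L9: preds {L5,L6,L7}: {L0,L1,L2,L3,L5} ∩ {L0,L1,L6} ∩ {L0,L1,L2,L3,L5,L7} = {L0,L1}; idom=L1

Frontier:
  L6←L3: walk L3→L2 to L1
  L6←L4: walk L4 to L1
  L8←L1: walk · to L1
  L8←L5: walk L5→L3→L2 to L1
  L9←L5: walk L5→L3→L2 to L1
  L9←L6: walk L6 to L1
  L9←L7: walk L7→L5→L3→L2 to L1
  L0: DF=∅
  L1: DF=∅
  L2: DF={L6,L8,L9}
  L3: DF={L6,L8,L9}
  L4: DF={L6}
  L5: DF={L8,L9}
  L6: DF={L9}
  L7: DF={L9}
  L8: DF=∅
  L9: DF=∅

φ for z: defs {L0,L1,L5}
  DF⁺ = {L8,L9}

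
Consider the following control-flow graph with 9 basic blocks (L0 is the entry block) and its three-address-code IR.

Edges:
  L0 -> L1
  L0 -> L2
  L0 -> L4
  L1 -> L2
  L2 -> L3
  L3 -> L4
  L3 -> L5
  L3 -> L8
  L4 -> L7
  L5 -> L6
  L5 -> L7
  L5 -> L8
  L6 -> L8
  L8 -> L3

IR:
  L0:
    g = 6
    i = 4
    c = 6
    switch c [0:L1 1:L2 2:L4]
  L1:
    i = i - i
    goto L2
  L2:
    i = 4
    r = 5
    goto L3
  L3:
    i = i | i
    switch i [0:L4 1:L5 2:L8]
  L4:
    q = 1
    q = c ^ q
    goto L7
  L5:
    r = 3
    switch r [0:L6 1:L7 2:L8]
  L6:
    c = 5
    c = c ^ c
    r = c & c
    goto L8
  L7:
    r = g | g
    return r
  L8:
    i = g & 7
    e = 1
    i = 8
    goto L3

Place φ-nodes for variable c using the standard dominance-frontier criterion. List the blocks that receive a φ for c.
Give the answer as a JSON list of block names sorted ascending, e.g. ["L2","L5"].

idom tree: L1←L0 L2←L0 L3←L2 L4←L0 L5←L3 L6←L5 L7←L0 L8←L3
Dom at joins:
  L2: preds {L0,L1}: {L0} ∩ {L0,L1} = {L0}; idom=L0
  L3: preds {L2,L8}: {L0,L2} ∩ {L0,L2,L3,L8} = {L0,L2}; idom=L2
  L4: preds {L0,L3}: {L0} ∩ {L0,L2,L3} = {L0}; idom=L0
  L7: preds {L4,L5}: {L0,L4} ∩ {L0,L2,L3,L5} = {L0}; idom=L0
  L8: preds {L3,L5,L6}: {L0,L2,L3} ∩ {L0,L2,L3,L5} ∩ {L0,L2,L3,L5,L6} = {L0,L2,L3}; idom=L3

DF derivation:
  L2←L0: walk · to L0
  L2←L1: walk L1 to L0
  L3←L2: walk · to L2
  L3←L8: walk L8→L3 to L2
  L4←L0: walk · to L0
  L4←L3: walk L3→L2 to L0
  L7←L4: walk L4 to L0
  L7←L5: walk L5→L3→L2 to L0
  L8←L3: walk · to L3
  L8←L5: walk L5 to L3
  L8←L6: walk L6→L5 to L3
  DF(L0)=∅
  DF(L1)={L2}
  DF(L2)={L4,L7}
  DF(L3)={L3,L4,L7}
  DF(L4)={L7}
  DF(L5)={L7,L8}
  DF(L6)={L8}
  DF(L7)=∅
  DF(L8)={L3}

φ for c: defs {L0,L6}
  DF⁺ = {L3,L4,L7,L8}

Answer: ["L3", "L4", "L7", "L8"]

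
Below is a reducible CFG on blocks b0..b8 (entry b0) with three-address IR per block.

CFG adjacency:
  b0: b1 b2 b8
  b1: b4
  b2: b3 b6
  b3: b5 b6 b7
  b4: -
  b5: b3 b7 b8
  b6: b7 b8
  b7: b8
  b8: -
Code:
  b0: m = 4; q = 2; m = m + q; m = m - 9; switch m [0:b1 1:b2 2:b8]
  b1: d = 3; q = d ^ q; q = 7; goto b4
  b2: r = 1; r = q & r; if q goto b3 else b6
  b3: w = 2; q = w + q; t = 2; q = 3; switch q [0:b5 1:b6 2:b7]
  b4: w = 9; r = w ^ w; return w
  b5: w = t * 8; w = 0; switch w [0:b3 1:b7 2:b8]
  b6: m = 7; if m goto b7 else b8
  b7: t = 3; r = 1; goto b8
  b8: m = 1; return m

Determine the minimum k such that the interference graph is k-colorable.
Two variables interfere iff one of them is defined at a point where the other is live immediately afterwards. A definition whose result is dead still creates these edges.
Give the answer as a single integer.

Answer: 3

Analysis:
Block summaries:
  b0 def {m,q} use ∅
  b1 def {d,q} use {q}
  b2 def {r} use {q}
  b3 def {q,t,w} use {q}
  b4 def {r,w} use ∅
  b5 def {w} use {t}
  b6 def {m} use ∅
  b7 def {r,t} use ∅
  b8 def {m} use ∅

Liveness:
  live b0: ∅→{q}
  live b1: {q}→∅
  live b2: {q}→{q}
  live b3: {q}→{q,t}
  live b4: ∅→∅
  live b5: {q,t}→{q}
  live b6: ∅→∅
  live b7: ∅→∅
  live b8: ∅→∅

Interfere edges:
  d: {q}
  m: {q}
  q: {d,m,r,t,w}
  r: {q,w}
  t: {q}
  w: {q,r}

Colouring:
  lower bound: {q,r,w} mutually conflict ⇒ χ ≥ 3
  assign d→r1 m→r1 q→r0 r→r1 t→r1 w→r2 — no edge inside a register ⇒ χ ≤ 3
  χ = 3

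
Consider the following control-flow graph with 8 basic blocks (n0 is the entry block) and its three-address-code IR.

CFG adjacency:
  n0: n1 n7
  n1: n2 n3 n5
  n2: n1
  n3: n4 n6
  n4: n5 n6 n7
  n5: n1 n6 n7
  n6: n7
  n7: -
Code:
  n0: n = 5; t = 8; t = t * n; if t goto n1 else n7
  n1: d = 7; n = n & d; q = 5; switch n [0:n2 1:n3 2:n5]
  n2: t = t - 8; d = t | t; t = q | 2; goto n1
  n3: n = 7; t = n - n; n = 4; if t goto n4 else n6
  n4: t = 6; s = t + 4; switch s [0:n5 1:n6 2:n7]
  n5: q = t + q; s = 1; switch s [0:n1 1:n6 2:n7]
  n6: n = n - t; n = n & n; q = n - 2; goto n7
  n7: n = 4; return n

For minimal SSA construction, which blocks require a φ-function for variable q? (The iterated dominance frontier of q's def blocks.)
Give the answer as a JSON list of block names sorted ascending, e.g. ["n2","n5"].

idom tree: n1←n0 n2←n1 n3←n1 n4←n3 n5←n1 n6←n1 n7←n0
Join-block Dom:
  n1: preds {n0,n2,n5}: {n0} ∩ {n0,n1,n2} ∩ {n0,n1,n5} = {n0}; idom=n0
  n5: preds {n1,n4}: {n0,n1} ∩ {n0,n1,n3,n4} = {n0,n1}; idom=n1
  n6: preds {n3,n4,n5}: {n0,n1,n3} ∩ {n0,n1,n3,n4} ∩ {n0,n1,n5} = {n0,n1}; idom=n1
  n7: preds {n0,n4,n5,n6}: {n0} ∩ {n0,n1,n3,n4} ∩ {n0,n1,n5} ∩ {n0,n1,n6} = {n0}; idom=n0

Frontier:
  n1←n0: walk · to n0
  n1←n2: walk n2→n1 to n0
  n1←n5: walk n5→n1 to n0
  n5←n1: walk · to n1
  n5←n4: walk n4→n3 to n1
  n6←n3: walk n3 to n1
  n6←n4: walk n4→n3 to n1
  n6←n5: walk n5 to n1
  n7←n0: walk · to n0
  n7←n4: walk n4→n3→n1 to n0
  n7←n5: walk n5→n1 to n0
  n7←n6: walk n6→n1 to n0
  n0: DF=∅
  n1: DF={n1,n7}
  n2: DF={n1}
  n3: DF={n5,n6,n7}
  n4: DF={n5,n6,n7}
  n5: DF={n1,n6,n7}
  n6: DF={n7}
  n7: DF=∅

φ for q: defs {n1,n5,n6}
  DF⁺ = {n1,n6,n7}

Answer: ["n1", "n6", "n7"]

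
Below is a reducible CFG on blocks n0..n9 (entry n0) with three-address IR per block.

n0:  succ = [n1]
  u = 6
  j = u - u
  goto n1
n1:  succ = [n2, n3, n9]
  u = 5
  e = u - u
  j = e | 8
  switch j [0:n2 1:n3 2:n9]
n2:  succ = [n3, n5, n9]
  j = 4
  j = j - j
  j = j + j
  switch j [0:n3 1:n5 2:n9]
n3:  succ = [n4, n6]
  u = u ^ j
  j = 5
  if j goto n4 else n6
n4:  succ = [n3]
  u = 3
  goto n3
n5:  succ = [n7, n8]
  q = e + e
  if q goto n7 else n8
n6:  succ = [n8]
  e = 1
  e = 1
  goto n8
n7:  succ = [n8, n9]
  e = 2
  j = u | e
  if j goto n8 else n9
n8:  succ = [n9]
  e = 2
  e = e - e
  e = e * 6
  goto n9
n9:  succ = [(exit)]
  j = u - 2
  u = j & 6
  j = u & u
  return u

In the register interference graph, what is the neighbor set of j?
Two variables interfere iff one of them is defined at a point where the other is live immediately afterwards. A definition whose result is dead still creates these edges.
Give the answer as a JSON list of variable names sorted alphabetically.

Block summaries:
  n0 def {j,u} use ∅
  n1 def {e,j,u} use ∅
  n2 def {j} use ∅
  n3 def {j,u} use {j,u}
  n4 def {u} use ∅
  n5 def {q} use {e}
  n6 def {e} use ∅
  n7 def {e,j} use {u}
  n8 def {e} use ∅
  n9 def {j,u} use {u}

Live sets:
  n0 li=∅ lo=∅
  n1 li=∅ lo={e,j,u}
  n2 li={e,u} lo={e,j,u}
  n3 li={j,u} lo={j,u}
  n4 li={j} lo={j,u}
  n5 li={e,u} lo={u}
  n6 li={u} lo={u}
  n7 li={u} lo={u}
  n8 li={u} lo={u}
  n9 li={u} lo=∅

Conflict graph:
  e — {j,u}
  j — {e,u}
  q — {u}
  u — {e,j,q}

N(j) = ["e", "u"]

Answer: ["e", "u"]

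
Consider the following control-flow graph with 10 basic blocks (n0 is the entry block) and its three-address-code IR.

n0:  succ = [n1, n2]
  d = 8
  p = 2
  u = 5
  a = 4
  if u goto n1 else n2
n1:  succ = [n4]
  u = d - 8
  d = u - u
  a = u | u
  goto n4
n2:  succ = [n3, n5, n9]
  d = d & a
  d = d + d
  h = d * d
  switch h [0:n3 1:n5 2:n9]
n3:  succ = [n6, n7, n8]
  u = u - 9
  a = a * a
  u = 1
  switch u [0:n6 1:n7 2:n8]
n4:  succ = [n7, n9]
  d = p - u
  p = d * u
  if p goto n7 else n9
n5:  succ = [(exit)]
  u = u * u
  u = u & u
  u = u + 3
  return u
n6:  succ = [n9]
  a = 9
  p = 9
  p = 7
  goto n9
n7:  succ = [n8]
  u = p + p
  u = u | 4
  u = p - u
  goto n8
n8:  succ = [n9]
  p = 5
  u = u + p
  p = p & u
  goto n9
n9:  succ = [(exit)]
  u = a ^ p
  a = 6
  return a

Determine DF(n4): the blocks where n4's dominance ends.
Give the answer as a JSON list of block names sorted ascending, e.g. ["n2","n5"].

Answer: ["n7", "n9"]

Analysis:
idom tree: n1←n0 n2←n0 n3←n2 n4←n1 n5←n2 n6←n3 n7←n0 n8←n0 n9←n0
Dom at joins:
  n7: preds {n3,n4}: {n0,n2,n3} ∩ {n0,n1,n4} = {n0}; idom=n0
  n8: preds {n3,n7}: {n0,n2,n3} ∩ {n0,n7} = {n0}; idom=n0
  n9: preds {n2,n4,n6,n8}: {n0,n2} ∩ {n0,n1,n4} ∩ {n0,n2,n3,n6} ∩ {n0,n8} = {n0}; idom=n0

DF walk-up:
  join n7 pred n3: n3→n2 stop@n0
  join n7 pred n4: n4→n1 stop@n0
  join n8 pred n3: n3→n2 stop@n0
  join n8 pred n7: n7 stop@n0
  join n9 pred n2: n2 stop@n0
  join n9 pred n4: n4→n1 stop@n0
  join n9 pred n6: n6→n3→n2 stop@n0
  join n9 pred n8: n8 stop@n0
  n0: DF=∅
  n1: DF={n7,n9}
  n2: DF={n7,n8,n9}
  n3: DF={n7,n8,n9}
  n4: DF={n7,n9}
  n5: DF=∅
  n6: DF={n9}
  n7: DF={n8}
  n8: DF={n9}
  n9: DF=∅

DF(n4) = ["n7", "n9"]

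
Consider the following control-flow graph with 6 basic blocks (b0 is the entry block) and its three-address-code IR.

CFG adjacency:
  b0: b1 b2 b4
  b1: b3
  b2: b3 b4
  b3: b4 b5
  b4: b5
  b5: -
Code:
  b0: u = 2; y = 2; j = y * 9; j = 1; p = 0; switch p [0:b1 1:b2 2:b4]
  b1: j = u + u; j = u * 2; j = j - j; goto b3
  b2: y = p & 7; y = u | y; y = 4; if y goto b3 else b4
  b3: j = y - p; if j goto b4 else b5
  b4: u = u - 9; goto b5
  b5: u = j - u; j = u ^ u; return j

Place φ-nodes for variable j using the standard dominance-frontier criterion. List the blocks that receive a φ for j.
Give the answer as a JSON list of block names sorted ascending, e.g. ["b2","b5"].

Answer: ["b3", "b4", "b5"]

Derivation:
idom tree: b1←b0 b2←b0 b3←b0 b4←b0 b5←b0
Dom∩ at merges:
  b3: preds {b1,b2}: {b0,b1} ∩ {b0,b2} = {b0}; idom=b0
  b4: preds {b0,b2,b3}: {b0} ∩ {b0,b2} ∩ {b0,b3} = {b0}; idom=b0
  b5: preds {b3,b4}: {b0,b3} ∩ {b0,b4} = {b0}; idom=b0

DF derivation:
  b3←b1: walk b1 to b0
  b3←b2: walk b2 to b0
  b4←b0: walk · to b0
  b4←b2: walk b2 to b0
  b4←b3: walk b3 to b0
  b5←b3: walk b3 to b0
  b5←b4: walk b4 to b0
  b0: DF=∅
  b1: DF={b3}
  b2: DF={b3,b4}
  b3: DF={b4,b5}
  b4: DF={b5}
  b5: DF=∅

φ for j: defs {b0,b1,b3,b5}
  DF⁺ = {b3,b4,b5}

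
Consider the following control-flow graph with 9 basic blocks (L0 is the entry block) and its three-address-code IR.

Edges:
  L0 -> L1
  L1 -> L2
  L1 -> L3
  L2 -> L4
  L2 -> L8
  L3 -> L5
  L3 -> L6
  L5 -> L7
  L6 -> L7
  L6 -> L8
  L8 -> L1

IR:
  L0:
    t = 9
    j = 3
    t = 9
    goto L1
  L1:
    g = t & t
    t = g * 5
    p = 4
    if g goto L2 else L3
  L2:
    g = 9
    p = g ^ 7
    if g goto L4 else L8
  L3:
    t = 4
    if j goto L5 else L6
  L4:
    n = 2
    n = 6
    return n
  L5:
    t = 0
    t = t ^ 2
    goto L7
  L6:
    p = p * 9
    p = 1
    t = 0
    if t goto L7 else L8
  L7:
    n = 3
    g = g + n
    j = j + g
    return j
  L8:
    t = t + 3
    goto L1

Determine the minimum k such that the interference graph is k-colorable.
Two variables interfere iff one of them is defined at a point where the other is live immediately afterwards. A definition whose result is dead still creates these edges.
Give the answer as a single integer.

Answer: 4

Analysis:
def/use:
  L0 def {j,t} use ∅
  L1 def {g,p,t} use {t}
  L2 def {g,p} use ∅
  L3 def {t} use {j}
  L4 def {n} use ∅
  L5 def {t} use ∅
  L6 def {p,t} use {p}
  L7 def {g,j,n} use {g,j}
  L8 def {t} use {t}

Liveness:
  live L0: ∅→{j,t}
  live L1: {j,t}→{g,j,p,t}
  live L2: {j,t}→{j,t}
  live L3: {g,j,p}→{g,j,p}
  live L4: ∅→∅
  live L5: {g,j}→{g,j}
  live L6: {g,j,p}→{g,j,t}
  live L7: {g,j}→∅
  live L8: {j,t}→{j,t}

Conflict graph:
  g↔{j,n,p,t}
  j↔{g,n,p,t}
  n↔{g,j}
  p↔{g,j,t}
  t↔{g,j,p}

Chromatic number:
  {g,j,p,t} pairwise interfere (4-clique) ⇒ χ ≥ 4
  assign g→r0 j→r1 n→r2 p→r2 t→r3 — no edge inside a register ⇒ χ ≤ 4
  χ = 4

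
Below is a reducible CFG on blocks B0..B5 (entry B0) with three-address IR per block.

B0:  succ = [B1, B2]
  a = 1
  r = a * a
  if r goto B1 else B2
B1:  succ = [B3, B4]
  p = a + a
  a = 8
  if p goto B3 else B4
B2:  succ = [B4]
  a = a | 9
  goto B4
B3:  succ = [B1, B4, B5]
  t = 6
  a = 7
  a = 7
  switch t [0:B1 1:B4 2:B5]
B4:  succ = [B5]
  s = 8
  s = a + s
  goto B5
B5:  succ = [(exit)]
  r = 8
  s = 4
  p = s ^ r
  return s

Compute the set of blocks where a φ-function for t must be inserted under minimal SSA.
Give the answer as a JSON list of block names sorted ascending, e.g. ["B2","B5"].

Answer: ["B1", "B4", "B5"]

Working:
idom tree: B1←B0 B2←B0 B3←B1 B4←B0 B5←B0
Join-block Dom:
  B1: preds {B0,B3}: {B0} ∩ {B0,B1,B3} = {B0}; idom=B0
  B4: preds {B1,B2,B3}: {B0,B1} ∩ {B0,B2} ∩ {B0,B1,B3} = {B0}; idom=B0
  B5: preds {B3,B4}: {B0,B1,B3} ∩ {B0,B4} = {B0}; idom=B0

DF walk-up:
  B1←B0: walk · to B0
  B1←B3: walk B3→B1 to B0
  B4←B1: walk B1 to B0
  B4←B2: walk B2 to B0
  B4←B3: walk B3→B1 to B0
  B5←B3: walk B3→B1 to B0
  B5←B4: walk B4 to B0
  B0: DF=∅
  B1: DF={B1,B4,B5}
  B2: DF={B4}
  B3: DF={B1,B4,B5}
  B4: DF={B5}
  B5: DF=∅

φ for t: defs {B3}
  DF⁺ = {B1,B4,B5}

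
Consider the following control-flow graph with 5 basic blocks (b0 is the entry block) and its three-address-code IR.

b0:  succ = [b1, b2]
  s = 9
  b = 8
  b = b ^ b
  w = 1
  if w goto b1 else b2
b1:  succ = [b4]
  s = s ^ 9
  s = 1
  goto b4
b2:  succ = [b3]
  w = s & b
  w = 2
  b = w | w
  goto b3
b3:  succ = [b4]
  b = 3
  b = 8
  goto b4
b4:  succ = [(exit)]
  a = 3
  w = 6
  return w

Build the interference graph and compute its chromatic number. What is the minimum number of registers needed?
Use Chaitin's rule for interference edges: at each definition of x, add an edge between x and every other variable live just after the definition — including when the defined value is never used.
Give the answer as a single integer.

Block summaries:
  b0: {b,s,w} / ∅
  b1: {s} / {s}
  b2: {b,w} / {b,s}
  b3: {b} / ∅
  b4: {a,w} / ∅

Backward fixpoint:
  b0 li=∅ lo={b,s}
  b1 li={s} lo=∅
  b2 li={b,s} lo=∅
  b3 li=∅ lo=∅
  b4 li=∅ lo=∅

Interference:
  a↔∅
  b↔{s,w}
  s↔{b,w}
  w↔{b,s}

Chromatic number:
  lower bound: {b,s,w} mutually conflict ⇒ χ ≥ 3
  3-colouring: R0={a,b}  R1={s}  R2={w}
  χ = 3

Answer: 3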